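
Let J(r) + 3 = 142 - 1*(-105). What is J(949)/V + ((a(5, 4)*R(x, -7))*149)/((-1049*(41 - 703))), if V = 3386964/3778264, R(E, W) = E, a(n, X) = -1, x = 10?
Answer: 187410672353/688535277 ≈ 272.19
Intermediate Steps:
J(r) = 244 (J(r) = -3 + (142 - 1*(-105)) = -3 + (142 + 105) = -3 + 247 = 244)
V = 120963/134938 (V = 3386964*(1/3778264) = 120963/134938 ≈ 0.89643)
J(949)/V + ((a(5, 4)*R(x, -7))*149)/((-1049*(41 - 703))) = 244/(120963/134938) + (-1*10*149)/((-1049*(41 - 703))) = 244*(134938/120963) + (-10*149)/((-1049*(-662))) = 539752/1983 - 1490/694438 = 539752/1983 - 1490*1/694438 = 539752/1983 - 745/347219 = 187410672353/688535277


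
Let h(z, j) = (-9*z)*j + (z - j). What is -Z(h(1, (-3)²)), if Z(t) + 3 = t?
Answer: 92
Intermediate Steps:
h(z, j) = z - j - 9*j*z (h(z, j) = -9*j*z + (z - j) = z - j - 9*j*z)
Z(t) = -3 + t
-Z(h(1, (-3)²)) = -(-3 + (1 - 1*(-3)² - 9*(-3)²*1)) = -(-3 + (1 - 1*9 - 9*9*1)) = -(-3 + (1 - 9 - 81)) = -(-3 - 89) = -1*(-92) = 92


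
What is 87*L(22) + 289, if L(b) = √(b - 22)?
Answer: 289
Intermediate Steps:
L(b) = √(-22 + b)
87*L(22) + 289 = 87*√(-22 + 22) + 289 = 87*√0 + 289 = 87*0 + 289 = 0 + 289 = 289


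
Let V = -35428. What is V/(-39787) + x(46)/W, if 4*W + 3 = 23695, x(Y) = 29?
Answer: 210993867/235658401 ≈ 0.89534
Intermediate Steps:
W = 5923 (W = -3/4 + (1/4)*23695 = -3/4 + 23695/4 = 5923)
V/(-39787) + x(46)/W = -35428/(-39787) + 29/5923 = -35428*(-1/39787) + 29*(1/5923) = 35428/39787 + 29/5923 = 210993867/235658401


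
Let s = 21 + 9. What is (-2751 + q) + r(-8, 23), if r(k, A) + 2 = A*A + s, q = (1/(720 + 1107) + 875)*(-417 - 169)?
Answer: -940803274/1827 ≈ -5.1494e+5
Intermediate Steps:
q = -936794836/1827 (q = (1/1827 + 875)*(-586) = (1598626/1827)*(-586) = -936794836/1827 ≈ -5.1275e+5)
s = 30
r(k, A) = 28 + A² (r(k, A) = -2 + (A*A + 30) = -2 + (A² + 30) = -2 + (30 + A²) = 28 + A²)
(-2751 + q) + r(-8, 23) = (-2751 - 936794836/1827) + (28 + 23²) = -941820913/1827 + (28 + 529) = -941820913/1827 + 557 = -940803274/1827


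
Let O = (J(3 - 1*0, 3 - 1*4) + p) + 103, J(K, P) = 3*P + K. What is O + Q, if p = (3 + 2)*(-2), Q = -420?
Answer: -327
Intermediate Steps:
p = -10 (p = 5*(-2) = -10)
J(K, P) = K + 3*P
O = 93 (O = (((3 - 1*0) + 3*(3 - 1*4)) - 10) + 103 = (((3 + 0) + 3*(3 - 4)) - 10) + 103 = ((3 + 3*(-1)) - 10) + 103 = ((3 - 3) - 10) + 103 = (0 - 10) + 103 = -10 + 103 = 93)
O + Q = 93 - 420 = -327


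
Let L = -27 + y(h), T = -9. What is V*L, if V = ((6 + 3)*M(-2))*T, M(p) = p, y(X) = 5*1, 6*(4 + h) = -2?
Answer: -3564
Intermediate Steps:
h = -13/3 (h = -4 + (⅙)*(-2) = -4 - ⅓ = -13/3 ≈ -4.3333)
y(X) = 5
L = -22 (L = -27 + 5 = -22)
V = 162 (V = ((6 + 3)*(-2))*(-9) = (9*(-2))*(-9) = -18*(-9) = 162)
V*L = 162*(-22) = -3564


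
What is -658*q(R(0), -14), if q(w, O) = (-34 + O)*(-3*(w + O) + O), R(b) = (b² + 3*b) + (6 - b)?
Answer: 315840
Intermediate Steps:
R(b) = 6 + b² + 2*b
q(w, O) = (-34 + O)*(-3*w - 2*O) (q(w, O) = (-34 + O)*(-3*(O + w) + O) = (-34 + O)*((-3*O - 3*w) + O) = (-34 + O)*(-3*w - 2*O))
-658*q(R(0), -14) = -658*(-2*(-14)² + 68*(-14) + 102*(6 + 0² + 2*0) - 3*(-14)*(6 + 0² + 2*0)) = -658*(-2*196 - 952 + 102*(6 + 0 + 0) - 3*(-14)*(6 + 0 + 0)) = -658*(-392 - 952 + 102*6 - 3*(-14)*6) = -658*(-392 - 952 + 612 + 252) = -658*(-480) = 315840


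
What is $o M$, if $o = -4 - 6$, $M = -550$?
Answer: $5500$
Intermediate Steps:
$o = -10$ ($o = -4 - 6 = -10$)
$o M = \left(-10\right) \left(-550\right) = 5500$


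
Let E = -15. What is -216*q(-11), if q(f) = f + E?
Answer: 5616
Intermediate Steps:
q(f) = -15 + f (q(f) = f - 15 = -15 + f)
-216*q(-11) = -216*(-15 - 11) = -216*(-26) = 5616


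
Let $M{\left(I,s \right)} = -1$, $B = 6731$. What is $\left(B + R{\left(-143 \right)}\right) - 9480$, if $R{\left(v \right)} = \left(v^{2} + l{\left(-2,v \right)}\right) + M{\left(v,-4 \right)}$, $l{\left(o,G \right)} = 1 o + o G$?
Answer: $17983$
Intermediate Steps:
$l{\left(o,G \right)} = o + G o$
$R{\left(v \right)} = -3 + v^{2} - 2 v$ ($R{\left(v \right)} = \left(v^{2} - 2 \left(1 + v\right)\right) - 1 = \left(v^{2} - \left(2 + 2 v\right)\right) - 1 = \left(-2 + v^{2} - 2 v\right) - 1 = -3 + v^{2} - 2 v$)
$\left(B + R{\left(-143 \right)}\right) - 9480 = \left(6731 - \left(-283 - 20449\right)\right) - 9480 = \left(6731 + \left(-3 + 20449 + 286\right)\right) - 9480 = \left(6731 + 20732\right) - 9480 = 27463 - 9480 = 17983$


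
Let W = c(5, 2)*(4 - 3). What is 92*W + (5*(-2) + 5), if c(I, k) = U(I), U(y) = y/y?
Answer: 87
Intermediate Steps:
U(y) = 1
c(I, k) = 1
W = 1 (W = 1*(4 - 3) = 1*1 = 1)
92*W + (5*(-2) + 5) = 92*1 + (5*(-2) + 5) = 92 + (-10 + 5) = 92 - 5 = 87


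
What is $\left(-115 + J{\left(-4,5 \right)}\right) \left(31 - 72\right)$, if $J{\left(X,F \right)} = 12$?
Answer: $4223$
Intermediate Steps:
$\left(-115 + J{\left(-4,5 \right)}\right) \left(31 - 72\right) = \left(-115 + 12\right) \left(31 - 72\right) = \left(-103\right) \left(-41\right) = 4223$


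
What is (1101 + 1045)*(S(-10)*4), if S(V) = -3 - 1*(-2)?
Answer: -8584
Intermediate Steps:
S(V) = -1 (S(V) = -3 + 2 = -1)
(1101 + 1045)*(S(-10)*4) = (1101 + 1045)*(-1*4) = 2146*(-4) = -8584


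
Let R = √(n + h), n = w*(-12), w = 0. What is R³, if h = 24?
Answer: 48*√6 ≈ 117.58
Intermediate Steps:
n = 0 (n = 0*(-12) = 0)
R = 2*√6 (R = √(0 + 24) = √24 = 2*√6 ≈ 4.8990)
R³ = (2*√6)³ = 48*√6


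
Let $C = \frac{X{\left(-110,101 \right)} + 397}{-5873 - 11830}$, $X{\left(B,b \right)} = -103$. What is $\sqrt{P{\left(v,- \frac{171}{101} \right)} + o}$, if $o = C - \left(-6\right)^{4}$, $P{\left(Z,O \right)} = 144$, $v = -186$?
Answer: $\frac{5 i \sqrt{32747178}}{843} \approx 33.941 i$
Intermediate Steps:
$C = - \frac{14}{843}$ ($C = \frac{-103 + 397}{-5873 - 11830} = \frac{294}{-5873 - 11830} = \frac{294}{-17703} = 294 \left(- \frac{1}{17703}\right) = - \frac{14}{843} \approx -0.016607$)
$o = - \frac{1092542}{843}$ ($o = - \frac{14}{843} - \left(-6\right)^{4} = - \frac{14}{843} - 1296 = - \frac{1092542}{843} \approx -1296.0$)
$\sqrt{P{\left(v,- \frac{171}{101} \right)} + o} = \sqrt{144 - \frac{1092542}{843}} = \sqrt{- \frac{971150}{843}} = \frac{5 i \sqrt{32747178}}{843}$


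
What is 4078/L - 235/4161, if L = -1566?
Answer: -2889428/1086021 ≈ -2.6606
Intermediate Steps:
4078/L - 235/4161 = 4078/(-1566) - 235/4161 = 4078*(-1/1566) - 235*1/4161 = -2039/783 - 235/4161 = -2889428/1086021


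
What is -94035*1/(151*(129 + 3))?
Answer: -31345/6644 ≈ -4.7178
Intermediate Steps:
-94035*1/(151*(129 + 3)) = -94035/(151*132) = -94035/19932 = -94035*1/19932 = -31345/6644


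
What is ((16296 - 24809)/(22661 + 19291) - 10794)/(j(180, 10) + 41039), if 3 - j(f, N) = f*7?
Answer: -452838401/1668934464 ≈ -0.27133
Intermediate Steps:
j(f, N) = 3 - 7*f (j(f, N) = 3 - f*7 = 3 - 7*f)
((16296 - 24809)/(22661 + 19291) - 10794)/(j(180, 10) + 41039) = ((16296 - 24809)/(22661 + 19291) - 10794)/((3 - 7*180) + 41039) = (-8513/41952 - 10794)/((3 - 1260) + 41039) = (-8513*1/41952 - 10794)/(-1257 + 41039) = (-8513/41952 - 10794)/39782 = -452838401/41952*1/39782 = -452838401/1668934464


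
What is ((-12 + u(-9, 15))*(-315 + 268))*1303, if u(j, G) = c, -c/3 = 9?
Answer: 2388399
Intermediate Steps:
c = -27 (c = -3*9 = -27)
u(j, G) = -27
((-12 + u(-9, 15))*(-315 + 268))*1303 = ((-12 - 27)*(-315 + 268))*1303 = -39*(-47)*1303 = 1833*1303 = 2388399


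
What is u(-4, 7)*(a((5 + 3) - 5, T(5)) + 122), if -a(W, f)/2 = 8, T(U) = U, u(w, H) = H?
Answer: 742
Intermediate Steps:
a(W, f) = -16 (a(W, f) = -2*8 = -16)
u(-4, 7)*(a((5 + 3) - 5, T(5)) + 122) = 7*(-16 + 122) = 7*106 = 742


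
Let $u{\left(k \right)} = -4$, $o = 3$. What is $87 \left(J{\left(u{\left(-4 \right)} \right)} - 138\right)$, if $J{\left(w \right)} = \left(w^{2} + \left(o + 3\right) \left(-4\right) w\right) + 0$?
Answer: $-2262$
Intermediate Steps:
$J{\left(w \right)} = w^{2} - 24 w$ ($J{\left(w \right)} = \left(w^{2} + \left(3 + 3\right) \left(-4\right) w\right) + 0 = \left(w^{2} + 6 \left(-4\right) w\right) + 0 = \left(w^{2} - 24 w\right) + 0 = w^{2} - 24 w$)
$87 \left(J{\left(u{\left(-4 \right)} \right)} - 138\right) = 87 \left(- 4 \left(-24 - 4\right) - 138\right) = 87 \left(\left(-4\right) \left(-28\right) - 138\right) = 87 \left(112 - 138\right) = 87 \left(-26\right) = -2262$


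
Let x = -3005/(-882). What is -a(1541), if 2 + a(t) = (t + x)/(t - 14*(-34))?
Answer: 2195821/1778994 ≈ 1.2343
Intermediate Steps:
x = 3005/882 (x = -3005*(-1/882) = 3005/882 ≈ 3.4070)
a(t) = -2 + (3005/882 + t)/(476 + t) (a(t) = -2 + (t + 3005/882)/(t - 14*(-34)) = -2 + (3005/882 + t)/(t + 476) = -2 + (3005/882 + t)/(476 + t))
-a(1541) = -(-836659/882 - 1*1541)/(476 + 1541) = -(-836659/882 - 1541)/2017 = -(-2195821)/(2017*882) = -1*(-2195821/1778994) = 2195821/1778994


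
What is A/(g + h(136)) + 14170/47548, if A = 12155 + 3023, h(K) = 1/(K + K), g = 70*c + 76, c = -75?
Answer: -88178050189/33457792098 ≈ -2.6355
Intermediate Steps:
g = -5174 (g = 70*(-75) + 76 = -5250 + 76 = -5174)
h(K) = 1/(2*K)
A = 15178
A/(g + h(136)) + 14170/47548 = 15178/(-5174 + (1/2)/136) + 14170/47548 = 15178/(-5174 + (1/2)*(1/136)) + 14170*(1/47548) = 15178/(-5174 + 1/272) + 7085/23774 = 15178/(-1407327/272) + 7085/23774 = 15178*(-272/1407327) + 7085/23774 = -4128416/1407327 + 7085/23774 = -88178050189/33457792098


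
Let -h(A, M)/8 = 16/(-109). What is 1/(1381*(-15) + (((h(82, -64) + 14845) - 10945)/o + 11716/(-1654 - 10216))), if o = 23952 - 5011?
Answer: -12253217015/253834960982747 ≈ -4.8272e-5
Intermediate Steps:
h(A, M) = 128/109 (h(A, M) = -128/(-109) = -128*(-1)/109 = -8*(-16/109) = 128/109)
o = 18941
1/(1381*(-15) + (((h(82, -64) + 14845) - 10945)/o + 11716/(-1654 - 10216))) = 1/(1381*(-15) + (((128/109 + 14845) - 10945)/18941 + 11716/(-1654 - 10216))) = 1/(-20715 + ((1618233/109 - 10945)*(1/18941) + 11716/(-11870))) = 1/(-20715 + ((425228/109)*(1/18941) + 11716*(-1/11870))) = 1/(-20715 + (425228/2064569 - 5858/5935)) = 1/(-20715 - 9570517022/12253217015) = 1/(-253834960982747/12253217015) = -12253217015/253834960982747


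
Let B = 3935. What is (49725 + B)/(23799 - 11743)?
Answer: 13415/3014 ≈ 4.4509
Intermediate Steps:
(49725 + B)/(23799 - 11743) = (49725 + 3935)/(23799 - 11743) = 53660/12056 = 53660*(1/12056) = 13415/3014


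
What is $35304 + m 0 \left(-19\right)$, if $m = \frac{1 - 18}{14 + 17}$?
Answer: $35304$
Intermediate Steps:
$m = - \frac{17}{31} \approx -0.54839$
$35304 + m 0 \left(-19\right) = 35304 + \left(- \frac{17}{31}\right) 0 \left(-19\right) = 35304 + 0 \left(-19\right) = 35304 + 0 = 35304$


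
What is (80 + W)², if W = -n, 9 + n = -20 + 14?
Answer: 9025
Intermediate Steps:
n = -15 (n = -9 + (-20 + 14) = -9 - 6 = -15)
W = 15 (W = -1*(-15) = 15)
(80 + W)² = (80 + 15)² = 95² = 9025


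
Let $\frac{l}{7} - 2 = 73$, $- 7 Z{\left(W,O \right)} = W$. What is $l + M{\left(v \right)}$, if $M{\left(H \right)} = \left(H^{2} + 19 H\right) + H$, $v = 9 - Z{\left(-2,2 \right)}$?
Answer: $\frac{37986}{49} \approx 775.22$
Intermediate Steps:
$Z{\left(W,O \right)} = - \frac{W}{7}$
$l = 525$ ($l = 14 + 7 \cdot 73 = 14 + 511 = 525$)
$v = \frac{61}{7}$ ($v = 9 - \left(- \frac{1}{7}\right) \left(-2\right) = 9 - \frac{2}{7} = \frac{61}{7} \approx 8.7143$)
$M{\left(H \right)} = H^{2} + 20 H$
$l + M{\left(v \right)} = 525 + \frac{61 \left(20 + \frac{61}{7}\right)}{7} = 525 + \frac{61}{7} \cdot \frac{201}{7} = 525 + \frac{12261}{49} = \frac{37986}{49}$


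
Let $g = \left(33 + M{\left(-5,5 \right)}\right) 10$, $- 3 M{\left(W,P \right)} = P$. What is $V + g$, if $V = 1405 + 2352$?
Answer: $\frac{12211}{3} \approx 4070.3$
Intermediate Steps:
$M{\left(W,P \right)} = - \frac{P}{3}$
$V = 3757$
$g = \frac{940}{3}$ ($g = \left(33 - \frac{5}{3}\right) 10 = \frac{94}{3} \cdot 10 = \frac{940}{3} \approx 313.33$)
$V + g = 3757 + \frac{940}{3} = \frac{12211}{3}$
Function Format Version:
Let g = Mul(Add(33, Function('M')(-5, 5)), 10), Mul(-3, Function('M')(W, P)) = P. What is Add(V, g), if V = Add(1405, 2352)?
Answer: Rational(12211, 3) ≈ 4070.3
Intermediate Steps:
Function('M')(W, P) = Mul(Rational(-1, 3), P)
V = 3757
g = Rational(940, 3) (g = Mul(Add(33, Mul(Rational(-1, 3), 5)), 10) = Mul(Add(33, Rational(-5, 3)), 10) = Mul(Rational(94, 3), 10) = Rational(940, 3) ≈ 313.33)
Add(V, g) = Add(3757, Rational(940, 3)) = Rational(12211, 3)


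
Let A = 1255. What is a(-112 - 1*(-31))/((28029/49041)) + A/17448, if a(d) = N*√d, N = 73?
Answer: 1255/17448 + 10739979*I/9343 ≈ 0.071928 + 1149.5*I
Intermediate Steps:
a(d) = 73*√d
a(-112 - 1*(-31))/((28029/49041)) + A/17448 = (73*√(-112 - 1*(-31)))/((28029/49041)) + 1255/17448 = (73*√(-112 + 31))/((28029*(1/49041))) + 1255*(1/17448) = (73*√(-81))/(9343/16347) + 1255/17448 = (73*(9*I))*(16347/9343) + 1255/17448 = (657*I)*(16347/9343) + 1255/17448 = 10739979*I/9343 + 1255/17448 = 1255/17448 + 10739979*I/9343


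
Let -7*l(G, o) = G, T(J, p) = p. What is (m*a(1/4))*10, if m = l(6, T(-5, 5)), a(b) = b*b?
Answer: -15/28 ≈ -0.53571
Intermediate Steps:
l(G, o) = -G/7
a(b) = b²
m = -6/7 (m = -⅐*6 = -6/7 ≈ -0.85714)
(m*a(1/4))*10 = -6*(1/4)²/7*10 = -6*(1*(¼))²/7*10 = -6*(¼)²/7*10 = -6/7*1/16*10 = -3/56*10 = -15/28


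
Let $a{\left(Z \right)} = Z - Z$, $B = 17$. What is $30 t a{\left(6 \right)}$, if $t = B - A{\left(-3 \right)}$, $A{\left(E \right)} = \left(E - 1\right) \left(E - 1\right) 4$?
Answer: $0$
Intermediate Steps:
$A{\left(E \right)} = 4 \left(-1 + E\right)^{2}$ ($A{\left(E \right)} = \left(-1 + E\right) \left(-1 + E\right) 4 = \left(-1 + E\right)^{2} \cdot 4 = 4 \left(-1 + E\right)^{2}$)
$a{\left(Z \right)} = 0$
$t = -47$ ($t = 17 - 4 \left(-1 - 3\right)^{2} = 17 - 4 \left(-4\right)^{2} = 17 - 4 \cdot 16 = 17 - 64 = -47$)
$30 t a{\left(6 \right)} = 30 \left(-47\right) 0 = \left(-1410\right) 0 = 0$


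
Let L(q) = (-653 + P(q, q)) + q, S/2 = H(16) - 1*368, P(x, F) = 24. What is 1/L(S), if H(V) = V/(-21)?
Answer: -21/28697 ≈ -0.00073178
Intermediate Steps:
H(V) = -V/21 (H(V) = V*(-1/21) = -V/21)
S = -15488/21 (S = 2*(-1/21*16 - 1*368) = 2*(-16/21 - 368) = 2*(-7744/21) = -15488/21 ≈ -737.52)
L(q) = -629 + q (L(q) = (-653 + 24) + q = -629 + q)
1/L(S) = 1/(-629 - 15488/21) = 1/(-28697/21) = -21/28697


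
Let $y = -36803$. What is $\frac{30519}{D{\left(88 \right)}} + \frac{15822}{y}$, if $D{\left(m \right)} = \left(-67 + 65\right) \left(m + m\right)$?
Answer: $- \frac{1128760101}{12954656} \approx -87.132$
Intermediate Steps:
$D{\left(m \right)} = - 4 m$ ($D{\left(m \right)} = - 2 \cdot 2 m = - 4 m$)
$\frac{30519}{D{\left(88 \right)}} + \frac{15822}{y} = \frac{30519}{\left(-4\right) 88} + \frac{15822}{-36803} = \frac{30519}{-352} + 15822 \left(- \frac{1}{36803}\right) = 30519 \left(- \frac{1}{352}\right) - \frac{15822}{36803} = - \frac{30519}{352} - \frac{15822}{36803} = - \frac{1128760101}{12954656}$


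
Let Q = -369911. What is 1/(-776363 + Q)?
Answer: -1/1146274 ≈ -8.7239e-7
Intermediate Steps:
1/(-776363 + Q) = 1/(-776363 - 369911) = 1/(-1146274) = -1/1146274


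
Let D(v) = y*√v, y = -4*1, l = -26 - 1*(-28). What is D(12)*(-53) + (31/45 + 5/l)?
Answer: 287/90 + 424*√3 ≈ 737.58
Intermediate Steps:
l = 2 (l = -26 + 28 = 2)
y = -4
D(v) = -4*√v
D(12)*(-53) + (31/45 + 5/l) = -8*√3*(-53) + (31/45 + 5/2) = 424*√3 + 287/90 = 287/90 + 424*√3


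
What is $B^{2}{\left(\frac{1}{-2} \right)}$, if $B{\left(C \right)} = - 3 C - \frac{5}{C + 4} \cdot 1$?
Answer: $\frac{225}{49} \approx 4.5918$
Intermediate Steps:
$B{\left(C \right)} = \frac{15 C}{4 + C}$ ($B{\left(C \right)} = - 3 C - \frac{5}{4 + C} 1 = - 3 C \left(- \frac{5}{4 + C}\right) = \frac{15 C}{4 + C}$)
$B^{2}{\left(\frac{1}{-2} \right)} = \left(\frac{15}{\left(-2\right) \left(4 + \frac{1}{-2}\right)}\right)^{2} = \left(15 \left(- \frac{1}{2}\right) \frac{1}{4 - \frac{1}{2}}\right)^{2} = \left(15 \left(- \frac{1}{2}\right) \frac{1}{\frac{7}{2}}\right)^{2} = \left(15 \left(- \frac{1}{2}\right) \frac{2}{7}\right)^{2} = \left(- \frac{15}{7}\right)^{2} = \frac{225}{49}$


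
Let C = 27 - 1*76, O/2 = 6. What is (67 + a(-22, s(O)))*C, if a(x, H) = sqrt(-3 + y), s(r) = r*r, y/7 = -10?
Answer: -3283 - 49*I*sqrt(73) ≈ -3283.0 - 418.66*I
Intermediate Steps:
y = -70 (y = 7*(-10) = -70)
O = 12 (O = 2*6 = 12)
s(r) = r**2
a(x, H) = I*sqrt(73) (a(x, H) = sqrt(-3 - 70) = sqrt(-73) = I*sqrt(73))
C = -49 (C = 27 - 76 = -49)
(67 + a(-22, s(O)))*C = (67 + I*sqrt(73))*(-49) = -3283 - 49*I*sqrt(73)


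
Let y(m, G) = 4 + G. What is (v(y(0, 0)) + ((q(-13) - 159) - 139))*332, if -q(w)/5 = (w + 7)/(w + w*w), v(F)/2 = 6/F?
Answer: -1272390/13 ≈ -97876.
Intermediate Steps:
v(F) = 12/F (v(F) = 2*(6/F) = 12/F)
q(w) = -5*(7 + w)/(w + w²) (q(w) = -5*(w + 7)/(w + w*w) = -5*(7 + w)/(w + w²))
(v(y(0, 0)) + ((q(-13) - 159) - 139))*332 = (12/(4 + 0) + ((5*(-7 - 1*(-13))/(-13*(1 - 13)) - 159) - 139))*332 = (12/4 + ((5*(-1/13)*(-7 + 13)/(-12) - 159) - 139))*332 = (12*(¼) + ((5*(-1/13)*(-1/12)*6 - 159) - 139))*332 = (3 + ((5/26 - 159) - 139))*332 = (3 + (-4129/26 - 139))*332 = (3 - 7743/26)*332 = -7665/26*332 = -1272390/13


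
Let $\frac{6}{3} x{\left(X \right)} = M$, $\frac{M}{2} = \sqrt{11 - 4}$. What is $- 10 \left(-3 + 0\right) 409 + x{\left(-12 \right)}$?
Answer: $12270 + \sqrt{7} \approx 12273.0$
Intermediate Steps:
$M = 2 \sqrt{7}$ ($M = 2 \sqrt{11 - 4} = 2 \sqrt{7} \approx 5.2915$)
$x{\left(X \right)} = \sqrt{7}$ ($x{\left(X \right)} = \frac{2 \sqrt{7}}{2} = \sqrt{7}$)
$- 10 \left(-3 + 0\right) 409 + x{\left(-12 \right)} = - 10 \left(-3 + 0\right) 409 + \sqrt{7} = \left(-10\right) \left(-3\right) 409 + \sqrt{7} = 30 \cdot 409 + \sqrt{7} = 12270 + \sqrt{7}$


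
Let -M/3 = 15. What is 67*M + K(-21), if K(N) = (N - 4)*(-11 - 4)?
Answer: -2640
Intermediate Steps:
M = -45 (M = -3*15 = -45)
K(N) = 60 - 15*N (K(N) = (-4 + N)*(-15) = 60 - 15*N)
67*M + K(-21) = 67*(-45) + (60 - 15*(-21)) = -3015 + (60 + 315) = -3015 + 375 = -2640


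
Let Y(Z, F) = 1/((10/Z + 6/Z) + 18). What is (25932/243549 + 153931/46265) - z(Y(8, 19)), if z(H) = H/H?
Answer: 9140563538/3755931495 ≈ 2.4336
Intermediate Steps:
Y(Z, F) = 1/(18 + 16/Z) (Y(Z, F) = 1/(16/Z + 18) = 1/(18 + 16/Z))
z(H) = 1
(25932/243549 + 153931/46265) - z(Y(8, 19)) = (25932/243549 + 153931/46265) - 1*1 = (25932*(1/243549) + 153931*(1/46265)) - 1 = (8644/81183 + 153931/46265) - 1 = 12896495033/3755931495 - 1 = 9140563538/3755931495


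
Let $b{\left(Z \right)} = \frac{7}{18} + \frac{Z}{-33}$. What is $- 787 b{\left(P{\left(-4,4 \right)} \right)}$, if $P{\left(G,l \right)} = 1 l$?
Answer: $- \frac{41711}{198} \approx -210.66$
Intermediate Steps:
$P{\left(G,l \right)} = l$
$b{\left(Z \right)} = \frac{7}{18} - \frac{Z}{33}$ ($b{\left(Z \right)} = 7 \cdot \frac{1}{18} + Z \left(- \frac{1}{33}\right) = \frac{7}{18} - \frac{Z}{33}$)
$- 787 b{\left(P{\left(-4,4 \right)} \right)} = - 787 \left(\frac{7}{18} - \frac{4}{33}\right) = \left(-787\right) \frac{53}{198} = - \frac{41711}{198}$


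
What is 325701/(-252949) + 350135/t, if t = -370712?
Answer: -209307567227/93771229688 ≈ -2.2321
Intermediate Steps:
325701/(-252949) + 350135/t = 325701/(-252949) + 350135/(-370712) = 325701*(-1/252949) + 350135*(-1/370712) = -325701/252949 - 350135/370712 = -209307567227/93771229688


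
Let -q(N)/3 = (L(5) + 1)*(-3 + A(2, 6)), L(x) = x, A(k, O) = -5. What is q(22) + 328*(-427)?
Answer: -139912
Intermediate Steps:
q(N) = 144 (q(N) = -3*(5 + 1)*(-3 - 5) = -18*(-8) = -3*(-48) = 144)
q(22) + 328*(-427) = 144 + 328*(-427) = 144 - 140056 = -139912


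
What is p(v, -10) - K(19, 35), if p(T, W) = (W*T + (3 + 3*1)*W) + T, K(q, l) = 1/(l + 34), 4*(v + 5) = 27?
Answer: -20911/276 ≈ -75.765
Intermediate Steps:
v = 7/4 (v = -5 + (¼)*27 = -5 + 27/4 = 7/4 ≈ 1.7500)
K(q, l) = 1/(34 + l)
p(T, W) = T + 6*W + T*W (p(T, W) = (T*W + (3 + 3)*W) + T = (T*W + 6*W) + T = (6*W + T*W) + T = T + 6*W + T*W)
p(v, -10) - K(19, 35) = (7/4 + 6*(-10) + (7/4)*(-10)) - 1/(34 + 35) = (7/4 - 60 - 35/2) - 1/69 = -303/4 - 1*1/69 = -303/4 - 1/69 = -20911/276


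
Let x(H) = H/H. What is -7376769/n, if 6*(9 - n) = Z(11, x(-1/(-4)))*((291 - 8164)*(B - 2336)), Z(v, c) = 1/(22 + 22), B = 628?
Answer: 486866754/3361177 ≈ 144.85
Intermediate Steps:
x(H) = 1
Z(v, c) = 1/44
n = -3361177/66 (n = 9 - (291 - 8164)*(628 - 2336)/264 = 9 - (-7873*(-1708))/264 = 9 - 13447084/264 = 9 - ⅙*3361771/11 = 9 - 3361771/66 = -3361177/66 ≈ -50927.)
-7376769/n = -7376769/(-3361177/66) = -7376769*(-66/3361177) = 486866754/3361177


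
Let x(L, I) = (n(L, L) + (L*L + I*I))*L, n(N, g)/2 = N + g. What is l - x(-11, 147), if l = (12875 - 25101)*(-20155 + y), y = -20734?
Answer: 500147460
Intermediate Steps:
n(N, g) = 2*N + 2*g (n(N, g) = 2*(N + g) = 2*N + 2*g)
l = 499908914 (l = (12875 - 25101)*(-20155 - 20734) = -12226*(-40889) = 499908914)
x(L, I) = L*(I² + L² + 4*L) (x(L, I) = ((2*L + 2*L) + (L*L + I*I))*L = (4*L + (L² + I²))*L = (4*L + (I² + L²))*L = (I² + L² + 4*L)*L = L*(I² + L² + 4*L))
l - x(-11, 147) = 499908914 - (-11)*(147² + (-11)² + 4*(-11)) = 499908914 - (-11)*(21609 + 121 - 44) = 499908914 - (-11)*21686 = 499908914 - 1*(-238546) = 499908914 + 238546 = 500147460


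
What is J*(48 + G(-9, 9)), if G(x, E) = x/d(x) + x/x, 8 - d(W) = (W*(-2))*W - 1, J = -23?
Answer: -21390/19 ≈ -1125.8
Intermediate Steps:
d(W) = 9 + 2*W**2 (d(W) = 8 - ((W*(-2))*W - 1) = 8 - ((-2*W)*W - 1) = 8 - (-2*W**2 - 1) = 8 - (-1 - 2*W**2) = 8 + (1 + 2*W**2) = 9 + 2*W**2)
G(x, E) = 1 + x/(9 + 2*x**2) (G(x, E) = x/(9 + 2*x**2) + x/x = x/(9 + 2*x**2) + 1 = 1 + x/(9 + 2*x**2))
J*(48 + G(-9, 9)) = -23*(48 + (9 - 9 + 2*(-9)**2)/(9 + 2*(-9)**2)) = -23*(48 + (9 - 9 + 2*81)/(9 + 2*81)) = -23*(48 + (9 - 9 + 162)/(9 + 162)) = -23*(48 + 162/171) = -23*(48 + (1/171)*162) = -23*(48 + 18/19) = -23*930/19 = -21390/19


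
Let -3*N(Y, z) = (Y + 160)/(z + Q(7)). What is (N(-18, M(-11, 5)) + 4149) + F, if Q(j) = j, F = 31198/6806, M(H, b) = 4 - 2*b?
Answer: 41920712/10209 ≈ 4106.3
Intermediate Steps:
F = 15599/3403 (F = 31198*(1/6806) = 15599/3403 ≈ 4.5839)
N(Y, z) = -(160 + Y)/(3*(7 + z)) (N(Y, z) = -(Y + 160)/(3*(z + 7)) = -(160 + Y)/(3*(7 + z)))
(N(-18, M(-11, 5)) + 4149) + F = ((-160 - 1*(-18))/(3*(7 + (4 - 2*5))) + 4149) + 15599/3403 = ((-160 + 18)/(3*(7 + (4 - 10))) + 4149) + 15599/3403 = ((1/3)*(-142)/(7 - 6) + 4149) + 15599/3403 = ((1/3)*(-142)/1 + 4149) + 15599/3403 = ((1/3)*1*(-142) + 4149) + 15599/3403 = (-142/3 + 4149) + 15599/3403 = 12305/3 + 15599/3403 = 41920712/10209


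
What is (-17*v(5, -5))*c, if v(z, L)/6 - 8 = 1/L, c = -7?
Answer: 27846/5 ≈ 5569.2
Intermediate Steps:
v(z, L) = 48 + 6/L
(-17*v(5, -5))*c = -17*(48 + 6/(-5))*(-7) = -17*(48 + 6*(-⅕))*(-7) = -17*(48 - 6/5)*(-7) = -17*234/5*(-7) = -3978/5*(-7) = 27846/5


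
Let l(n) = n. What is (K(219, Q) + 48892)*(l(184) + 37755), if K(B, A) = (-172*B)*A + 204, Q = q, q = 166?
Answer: -235365664688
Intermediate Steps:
Q = 166
K(B, A) = 204 - 172*A*B (K(B, A) = -172*A*B + 204 = 204 - 172*A*B)
(K(219, Q) + 48892)*(l(184) + 37755) = ((204 - 172*166*219) + 48892)*(184 + 37755) = ((204 - 6252888) + 48892)*37939 = (-6252684 + 48892)*37939 = -6203792*37939 = -235365664688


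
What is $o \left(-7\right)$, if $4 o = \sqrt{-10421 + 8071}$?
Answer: $- \frac{35 i \sqrt{94}}{4} \approx - 84.834 i$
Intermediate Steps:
$o = \frac{5 i \sqrt{94}}{4}$ ($o = \frac{\sqrt{-10421 + 8071}}{4} = \frac{\sqrt{-2350}}{4} = \frac{5 i \sqrt{94}}{4} \approx 12.119 i$)
$o \left(-7\right) = \frac{5 i \sqrt{94}}{4} \left(-7\right) = - \frac{35 i \sqrt{94}}{4}$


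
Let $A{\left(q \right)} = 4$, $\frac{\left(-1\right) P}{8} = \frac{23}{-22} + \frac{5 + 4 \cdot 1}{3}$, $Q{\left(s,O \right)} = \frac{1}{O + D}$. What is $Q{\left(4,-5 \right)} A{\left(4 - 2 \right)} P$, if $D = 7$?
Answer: $- \frac{344}{11} \approx -31.273$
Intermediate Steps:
$Q{\left(s,O \right)} = \frac{1}{7 + O}$ ($Q{\left(s,O \right)} = \frac{1}{O + 7} = \frac{1}{7 + O}$)
$P = - \frac{172}{11}$ ($P = - 8 \left(\frac{23}{-22} + \frac{5 + 4 \cdot 1}{3}\right) = - 8 \left(23 \left(- \frac{1}{22}\right) + \left(5 + 4\right) \frac{1}{3}\right) = - 8 \left(- \frac{23}{22} + 9 \cdot \frac{1}{3}\right) = - 8 \left(- \frac{23}{22} + 3\right) = \left(-8\right) \frac{43}{22} = - \frac{172}{11} \approx -15.636$)
$Q{\left(4,-5 \right)} A{\left(4 - 2 \right)} P = \frac{1}{7 - 5} \cdot 4 \left(- \frac{172}{11}\right) = \frac{1}{2} \cdot 4 \left(- \frac{172}{11}\right) = 2 \left(- \frac{172}{11}\right) = - \frac{344}{11}$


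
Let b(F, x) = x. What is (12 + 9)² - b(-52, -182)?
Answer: 623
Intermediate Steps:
(12 + 9)² - b(-52, -182) = (12 + 9)² - 1*(-182) = 21² + 182 = 441 + 182 = 623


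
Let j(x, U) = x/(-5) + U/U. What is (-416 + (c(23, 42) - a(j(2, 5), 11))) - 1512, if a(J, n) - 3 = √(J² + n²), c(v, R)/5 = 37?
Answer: -1746 - √3034/5 ≈ -1757.0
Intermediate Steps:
c(v, R) = 185 (c(v, R) = 5*37 = 185)
j(x, U) = 1 - x/5 (j(x, U) = x*(-⅕) + 1 = -x/5 + 1 = 1 - x/5)
a(J, n) = 3 + √(J² + n²)
(-416 + (c(23, 42) - a(j(2, 5), 11))) - 1512 = (-416 + (185 - (3 + √((1 - ⅕*2)² + 11²)))) - 1512 = (-416 + (185 - (3 + √((1 - ⅖)² + 121)))) - 1512 = (-416 + (185 - (3 + √((⅗)² + 121)))) - 1512 = (-416 + (185 - (3 + √(9/25 + 121)))) - 1512 = (-416 + (185 - (3 + √(3034/25)))) - 1512 = (-416 + (185 - (3 + √3034/5))) - 1512 = (-416 + (185 + (-3 - √3034/5))) - 1512 = (-416 + (182 - √3034/5)) - 1512 = (-234 - √3034/5) - 1512 = -1746 - √3034/5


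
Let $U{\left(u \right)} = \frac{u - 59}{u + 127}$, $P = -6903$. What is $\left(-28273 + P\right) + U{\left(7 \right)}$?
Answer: $- \frac{2356818}{67} \approx -35176.0$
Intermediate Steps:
$U{\left(u \right)} = \frac{-59 + u}{127 + u}$
$\left(-28273 + P\right) + U{\left(7 \right)} = \left(-28273 - 6903\right) + \frac{-59 + 7}{127 + 7} = -35176 + \frac{1}{134} \left(-52\right) = -35176 - \frac{26}{67} = - \frac{2356818}{67}$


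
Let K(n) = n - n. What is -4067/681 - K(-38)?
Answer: -4067/681 ≈ -5.9721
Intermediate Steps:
K(n) = 0
-4067/681 - K(-38) = -4067/681 - 1*0 = -4067*1/681 + 0 = -4067/681 + 0 = -4067/681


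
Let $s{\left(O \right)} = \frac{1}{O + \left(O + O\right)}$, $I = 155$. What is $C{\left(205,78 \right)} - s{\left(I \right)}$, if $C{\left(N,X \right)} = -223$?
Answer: $- \frac{103696}{465} \approx -223.0$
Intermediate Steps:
$s{\left(O \right)} = \frac{1}{3 O}$ ($s{\left(O \right)} = \frac{1}{O + 2 O} = \frac{1}{3 O}$)
$C{\left(205,78 \right)} - s{\left(I \right)} = -223 - \frac{1}{3 \cdot 155} = -223 - \frac{1}{3} \cdot \frac{1}{155} = -223 - \frac{1}{465} = - \frac{103696}{465}$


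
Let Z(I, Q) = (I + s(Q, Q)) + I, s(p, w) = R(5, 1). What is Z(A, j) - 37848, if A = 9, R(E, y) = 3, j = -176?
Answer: -37827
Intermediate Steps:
s(p, w) = 3
Z(I, Q) = 3 + 2*I (Z(I, Q) = (I + 3) + I = (3 + I) + I = 3 + 2*I)
Z(A, j) - 37848 = (3 + 2*9) - 37848 = (3 + 18) - 37848 = 21 - 37848 = -37827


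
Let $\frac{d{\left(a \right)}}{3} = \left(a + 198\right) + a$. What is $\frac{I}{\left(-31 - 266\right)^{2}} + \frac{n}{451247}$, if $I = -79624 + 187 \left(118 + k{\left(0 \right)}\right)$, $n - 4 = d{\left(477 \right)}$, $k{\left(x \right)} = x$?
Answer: $- \frac{8555890562}{13268015541} \approx -0.64485$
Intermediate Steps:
$d{\left(a \right)} = 594 + 6 a$ ($d{\left(a \right)} = 3 \left(\left(a + 198\right) + a\right) = 3 \left(\left(198 + a\right) + a\right) = 3 \left(198 + 2 a\right) = 594 + 6 a$)
$n = 3460$ ($n = 4 + \left(594 + 6 \cdot 477\right) = 4 + \left(594 + 2862\right) = 4 + 3456 = 3460$)
$I = -57558$ ($I = -79624 + 187 \left(118 + 0\right) = -79624 + 187 \cdot 118 = -79624 + 22066 = -57558$)
$\frac{I}{\left(-31 - 266\right)^{2}} + \frac{n}{451247} = - \frac{57558}{\left(-31 - 266\right)^{2}} + \frac{3460}{451247} = - \frac{57558}{\left(-297\right)^{2}} + 3460 \cdot \frac{1}{451247} = - \frac{57558}{88209} + \frac{3460}{451247} = \left(-57558\right) \frac{1}{88209} + \frac{3460}{451247} = - \frac{19186}{29403} + \frac{3460}{451247} = - \frac{8555890562}{13268015541}$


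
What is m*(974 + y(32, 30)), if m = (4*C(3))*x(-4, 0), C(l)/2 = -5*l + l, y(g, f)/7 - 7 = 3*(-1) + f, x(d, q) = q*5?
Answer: 0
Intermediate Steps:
x(d, q) = 5*q
y(g, f) = 28 + 7*f (y(g, f) = 49 + 7*(3*(-1) + f) = 49 + 7*(-3 + f) = 49 + (-21 + 7*f) = 28 + 7*f)
C(l) = -8*l (C(l) = 2*(-5*l + l) = 2*(-4*l) = -8*l)
m = 0 (m = (4*(-8*3))*(5*0) = (4*(-24))*0 = -96*0 = 0)
m*(974 + y(32, 30)) = 0*(974 + (28 + 7*30)) = 0*(974 + (28 + 210)) = 0*(974 + 238) = 0*1212 = 0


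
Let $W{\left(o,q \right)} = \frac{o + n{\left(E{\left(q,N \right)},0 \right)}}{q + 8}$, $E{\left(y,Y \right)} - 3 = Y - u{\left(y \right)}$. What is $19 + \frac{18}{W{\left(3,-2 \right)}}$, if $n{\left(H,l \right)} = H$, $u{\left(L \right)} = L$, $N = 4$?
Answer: $28$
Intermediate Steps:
$E{\left(y,Y \right)} = 3 + Y - y$ ($E{\left(y,Y \right)} = 3 + \left(Y - y\right) = 3 + Y - y$)
$W{\left(o,q \right)} = \frac{7 + o - q}{8 + q}$ ($W{\left(o,q \right)} = \frac{o + \left(3 + 4 - q\right)}{q + 8} = \frac{o - \left(-7 + q\right)}{8 + q} = \frac{7 + o - q}{8 + q}$)
$19 + \frac{18}{W{\left(3,-2 \right)}} = 19 + \frac{18}{\frac{1}{8 - 2} \left(7 + 3 - -2\right)} = 19 + \frac{18}{\frac{1}{6} \left(7 + 3 + 2\right)} = 19 + \frac{18}{\frac{1}{6} \cdot 12} = 19 + \frac{18}{2} = 19 + 18 \cdot \frac{1}{2} = 19 + 9 = 28$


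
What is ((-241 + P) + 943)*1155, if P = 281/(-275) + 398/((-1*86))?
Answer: 172921182/215 ≈ 8.0429e+5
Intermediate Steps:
P = -66808/11825 (P = 281*(-1/275) + 398/(-86) = -281/275 + 398*(-1/86) = -281/275 - 199/43 = -66808/11825 ≈ -5.6497)
((-241 + P) + 943)*1155 = ((-241 - 66808/11825) + 943)*1155 = (-2916633/11825 + 943)*1155 = (8234342/11825)*1155 = 172921182/215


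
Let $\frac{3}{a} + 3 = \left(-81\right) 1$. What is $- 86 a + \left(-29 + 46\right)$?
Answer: $\frac{281}{14} \approx 20.071$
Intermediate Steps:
$a = - \frac{1}{28}$ ($a = \frac{3}{-3 - 81} = \frac{3}{-84} = 3 \left(- \frac{1}{84}\right) = - \frac{1}{28} \approx -0.035714$)
$- 86 a + \left(-29 + 46\right) = \left(-86\right) \left(- \frac{1}{28}\right) + \left(-29 + 46\right) = \frac{43}{14} + 17 = \frac{281}{14}$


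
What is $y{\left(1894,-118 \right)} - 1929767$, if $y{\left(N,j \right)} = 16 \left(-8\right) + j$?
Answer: $-1930013$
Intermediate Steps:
$y{\left(N,j \right)} = -128 + j$
$y{\left(1894,-118 \right)} - 1929767 = \left(-128 - 118\right) - 1929767 = -246 - 1929767 = -1930013$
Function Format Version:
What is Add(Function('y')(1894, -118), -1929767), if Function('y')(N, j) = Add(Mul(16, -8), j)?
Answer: -1930013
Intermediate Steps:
Function('y')(N, j) = Add(-128, j)
Add(Function('y')(1894, -118), -1929767) = Add(Add(-128, -118), -1929767) = Add(-246, -1929767) = -1930013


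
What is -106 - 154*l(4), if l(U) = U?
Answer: -722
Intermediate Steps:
-106 - 154*l(4) = -106 - 154*4 = -106 - 616 = -722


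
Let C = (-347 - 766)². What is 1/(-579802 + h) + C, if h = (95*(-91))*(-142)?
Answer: 802459692973/647788 ≈ 1.2388e+6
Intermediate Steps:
h = 1227590 (h = -8645*(-142) = 1227590)
C = 1238769 (C = (-1113)² = 1238769)
1/(-579802 + h) + C = 1/(-579802 + 1227590) + 1238769 = 1/647788 + 1238769 = 802459692973/647788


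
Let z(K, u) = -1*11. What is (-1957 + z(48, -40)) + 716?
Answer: -1252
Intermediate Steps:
z(K, u) = -11
(-1957 + z(48, -40)) + 716 = (-1957 - 11) + 716 = -1968 + 716 = -1252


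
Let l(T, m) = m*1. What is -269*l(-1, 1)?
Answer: -269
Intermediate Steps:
l(T, m) = m
-269*l(-1, 1) = -269*1 = -269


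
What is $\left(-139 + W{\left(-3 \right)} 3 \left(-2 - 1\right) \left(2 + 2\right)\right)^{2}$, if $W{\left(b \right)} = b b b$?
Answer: $693889$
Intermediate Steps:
$W{\left(b \right)} = b^{3}$ ($W{\left(b \right)} = b^{2} b = b^{3}$)
$\left(-139 + W{\left(-3 \right)} 3 \left(-2 - 1\right) \left(2 + 2\right)\right)^{2} = \left(-139 + \left(-3\right)^{3} \cdot 3 \left(-2 - 1\right) \left(2 + 2\right)\right)^{2} = \left(-139 + \left(-27\right) 3 \left(\left(-3\right) 4\right)\right)^{2} = \left(-139 - -972\right)^{2} = \left(-139 + 972\right)^{2} = 833^{2} = 693889$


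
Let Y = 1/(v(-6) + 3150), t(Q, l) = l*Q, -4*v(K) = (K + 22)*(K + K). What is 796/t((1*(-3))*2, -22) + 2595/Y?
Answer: 273860929/33 ≈ 8.2988e+6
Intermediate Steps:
v(K) = -K*(22 + K)/2 (v(K) = -(K + 22)*(K + K)/4 = -(22 + K)*2*K/4 = -K*(22 + K)/2)
t(Q, l) = Q*l
Y = 1/3198 (Y = 1/(-1/2*(-6)*(22 - 6) + 3150) = 1/(-1/2*(-6)*16 + 3150) = 1/(48 + 3150) = 1/3198 ≈ 0.00031270)
796/t((1*(-3))*2, -22) + 2595/Y = 796/((((1*(-3))*2)*(-22))) + 2595/(1/3198) = 796/((-3*2*(-22))) + 2595*3198 = 796/((-6*(-22))) + 8298810 = 796/132 + 8298810 = 796*(1/132) + 8298810 = 199/33 + 8298810 = 273860929/33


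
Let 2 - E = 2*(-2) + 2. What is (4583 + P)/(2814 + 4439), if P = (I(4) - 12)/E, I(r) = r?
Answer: 4581/7253 ≈ 0.63160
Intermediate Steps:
E = 4 (E = 2 - (2*(-2) + 2) = 2 - (-4 + 2) = 2 - 1*(-2) = 2 + 2 = 4)
P = -2 (P = (4 - 12)/4 = -8*¼ = -2)
(4583 + P)/(2814 + 4439) = (4583 - 2)/(2814 + 4439) = 4581/7253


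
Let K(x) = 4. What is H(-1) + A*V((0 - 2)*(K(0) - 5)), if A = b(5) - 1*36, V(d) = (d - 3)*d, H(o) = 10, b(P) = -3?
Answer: 88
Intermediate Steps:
V(d) = d*(-3 + d) (V(d) = (-3 + d)*d = d*(-3 + d))
A = -39 (A = -3 - 1*36 = -3 - 36 = -39)
H(-1) + A*V((0 - 2)*(K(0) - 5)) = 10 - 39*(0 - 2)*(4 - 5)*(-3 + (0 - 2)*(4 - 5)) = 10 - 39*(-2*(-1))*(-3 - 2*(-1)) = 10 - 78*(-3 + 2) = 10 - 78*(-1) = 10 - 39*(-2) = 10 + 78 = 88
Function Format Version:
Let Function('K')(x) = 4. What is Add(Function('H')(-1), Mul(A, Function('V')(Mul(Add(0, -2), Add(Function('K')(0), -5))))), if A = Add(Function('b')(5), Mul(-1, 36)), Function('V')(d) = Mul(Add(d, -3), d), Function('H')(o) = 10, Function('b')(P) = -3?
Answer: 88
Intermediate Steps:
Function('V')(d) = Mul(d, Add(-3, d)) (Function('V')(d) = Mul(Add(-3, d), d) = Mul(d, Add(-3, d)))
A = -39 (A = Add(-3, Mul(-1, 36)) = Add(-3, -36) = -39)
Add(Function('H')(-1), Mul(A, Function('V')(Mul(Add(0, -2), Add(Function('K')(0), -5))))) = Add(10, Mul(-39, Mul(Mul(Add(0, -2), Add(4, -5)), Add(-3, Mul(Add(0, -2), Add(4, -5)))))) = Add(10, Mul(-39, Mul(Mul(-2, -1), Add(-3, Mul(-2, -1))))) = Add(10, Mul(-39, Mul(2, Add(-3, 2)))) = Add(10, Mul(-39, Mul(2, -1))) = Add(10, Mul(-39, -2)) = Add(10, 78) = 88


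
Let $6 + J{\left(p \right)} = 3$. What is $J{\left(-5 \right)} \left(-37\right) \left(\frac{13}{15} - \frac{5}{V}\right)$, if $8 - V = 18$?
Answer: $\frac{1517}{10} \approx 151.7$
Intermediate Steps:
$V = -10$ ($V = 8 - 18 = -10$)
$J{\left(p \right)} = -3$ ($J{\left(p \right)} = -6 + 3 = -3$)
$J{\left(-5 \right)} \left(-37\right) \left(\frac{13}{15} - \frac{5}{V}\right) = \left(-3\right) \left(-37\right) \left(\frac{13}{15} - \frac{5}{-10}\right) = 111 \left(13 \cdot \frac{1}{15} - - \frac{1}{2}\right) = 111 \left(\frac{13}{15} + \frac{1}{2}\right) = 111 \cdot \frac{41}{30} = \frac{1517}{10}$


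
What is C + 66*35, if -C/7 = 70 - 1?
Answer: 1827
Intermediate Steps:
C = -483 (C = -7*(70 - 1) = -7*69 = -483)
C + 66*35 = -483 + 66*35 = -483 + 2310 = 1827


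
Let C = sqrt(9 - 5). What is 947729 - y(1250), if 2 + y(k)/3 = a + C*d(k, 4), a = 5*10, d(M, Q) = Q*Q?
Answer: 947489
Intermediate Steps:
d(M, Q) = Q**2
C = 2 (C = sqrt(4) = 2)
a = 50
y(k) = 240 (y(k) = -6 + 3*(50 + 2*4**2) = -6 + 3*(50 + 2*16) = -6 + 3*(50 + 32) = -6 + 3*82 = -6 + 246 = 240)
947729 - y(1250) = 947729 - 1*240 = 947729 - 240 = 947489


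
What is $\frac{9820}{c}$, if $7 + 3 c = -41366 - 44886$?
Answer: $- \frac{9820}{28753} \approx -0.34153$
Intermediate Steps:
$c = -28753$ ($c = - \frac{7}{3} + \frac{-41366 - 44886}{3} = - \frac{7}{3} + \frac{1}{3} \left(-86252\right) = - \frac{7}{3} - \frac{86252}{3} = -28753$)
$\frac{9820}{c} = \frac{9820}{-28753} = 9820 \left(- \frac{1}{28753}\right) = - \frac{9820}{28753}$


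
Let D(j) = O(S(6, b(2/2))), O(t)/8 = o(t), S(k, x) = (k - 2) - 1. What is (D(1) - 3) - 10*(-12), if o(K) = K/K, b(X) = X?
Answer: 125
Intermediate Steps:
S(k, x) = -3 + k (S(k, x) = (-2 + k) - 1 = -3 + k)
o(K) = 1
O(t) = 8 (O(t) = 8*1 = 8)
D(j) = 8
(D(1) - 3) - 10*(-12) = (8 - 3) - 10*(-12) = 5 + 120 = 125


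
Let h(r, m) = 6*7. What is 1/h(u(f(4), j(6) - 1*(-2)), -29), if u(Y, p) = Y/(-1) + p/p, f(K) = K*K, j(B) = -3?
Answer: 1/42 ≈ 0.023810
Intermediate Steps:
f(K) = K**2
u(Y, p) = 1 - Y (u(Y, p) = Y*(-1) + 1 = -Y + 1 = 1 - Y)
h(r, m) = 42
1/h(u(f(4), j(6) - 1*(-2)), -29) = 1/42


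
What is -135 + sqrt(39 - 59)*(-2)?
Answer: -135 - 4*I*sqrt(5) ≈ -135.0 - 8.9443*I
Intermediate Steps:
-135 + sqrt(39 - 59)*(-2) = -135 + sqrt(-20)*(-2) = -135 + (2*I*sqrt(5))*(-2) = -135 - 4*I*sqrt(5)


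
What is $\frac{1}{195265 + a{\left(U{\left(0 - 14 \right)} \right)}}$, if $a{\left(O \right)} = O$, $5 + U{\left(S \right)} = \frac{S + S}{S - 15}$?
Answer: $\frac{29}{5662568} \approx 5.1214 \cdot 10^{-6}$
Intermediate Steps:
$U{\left(S \right)} = -5 + \frac{2 S}{-15 + S}$ ($U{\left(S \right)} = -5 + \frac{S + S}{S - 15} = -5 + \frac{2 S}{-15 + S}$)
$\frac{1}{195265 + a{\left(U{\left(0 - 14 \right)} \right)}} = \frac{1}{195265 + \frac{3 \left(25 - \left(0 - 14\right)\right)}{-15 + \left(0 - 14\right)}} = \frac{1}{195265 + \frac{3 \left(25 - -14\right)}{-15 - 14}} = \frac{1}{195265 + \frac{3 \left(25 + 14\right)}{-29}} = \frac{1}{195265 + 3 \left(- \frac{1}{29}\right) 39} = \frac{1}{195265 - \frac{117}{29}} = \frac{1}{\frac{5662568}{29}} = \frac{29}{5662568}$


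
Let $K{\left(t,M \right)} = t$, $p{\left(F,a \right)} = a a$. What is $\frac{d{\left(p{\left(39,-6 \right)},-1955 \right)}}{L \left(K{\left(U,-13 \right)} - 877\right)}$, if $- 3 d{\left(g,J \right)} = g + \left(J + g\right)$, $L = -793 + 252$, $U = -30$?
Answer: $\frac{1883}{1472061} \approx 0.0012792$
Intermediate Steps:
$p{\left(F,a \right)} = a^{2}$
$L = -541$
$d{\left(g,J \right)} = - \frac{2 g}{3} - \frac{J}{3}$ ($d{\left(g,J \right)} = - \frac{g + \left(J + g\right)}{3} = - \frac{J + 2 g}{3} = - \frac{2 g}{3} - \frac{J}{3}$)
$\frac{d{\left(p{\left(39,-6 \right)},-1955 \right)}}{L \left(K{\left(U,-13 \right)} - 877\right)} = \frac{- \frac{2 \left(-6\right)^{2}}{3} - - \frac{1955}{3}}{\left(-541\right) \left(-30 - 877\right)} = \frac{\left(- \frac{2}{3}\right) 36 + \frac{1955}{3}}{\left(-541\right) \left(-907\right)} = \frac{-24 + \frac{1955}{3}}{490687} = \frac{1883}{3} \cdot \frac{1}{490687} = \frac{1883}{1472061}$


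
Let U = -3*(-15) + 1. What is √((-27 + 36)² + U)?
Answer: √127 ≈ 11.269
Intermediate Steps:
U = 46 (U = 45 + 1 = 46)
√((-27 + 36)² + U) = √((-27 + 36)² + 46) = √(9² + 46) = √(81 + 46) = √127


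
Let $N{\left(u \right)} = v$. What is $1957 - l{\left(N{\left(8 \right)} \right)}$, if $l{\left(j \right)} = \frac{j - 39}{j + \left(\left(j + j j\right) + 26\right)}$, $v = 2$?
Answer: $\frac{66575}{34} \approx 1958.1$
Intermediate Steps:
$N{\left(u \right)} = 2$
$l{\left(j \right)} = \frac{-39 + j}{26 + j^{2} + 2 j}$ ($l{\left(j \right)} = \frac{-39 + j}{j + \left(\left(j + j^{2}\right) + 26\right)} = \frac{-39 + j}{j + \left(26 + j + j^{2}\right)} = \frac{-39 + j}{26 + j^{2} + 2 j}$)
$1957 - l{\left(N{\left(8 \right)} \right)} = 1957 - \frac{-39 + 2}{26 + 2^{2} + 2 \cdot 2} = 1957 - \frac{1}{26 + 4 + 4} \left(-37\right) = 1957 - \frac{1}{34} \left(-37\right) = 1957 - - \frac{37}{34} = 1957 + \frac{37}{34} = \frac{66575}{34}$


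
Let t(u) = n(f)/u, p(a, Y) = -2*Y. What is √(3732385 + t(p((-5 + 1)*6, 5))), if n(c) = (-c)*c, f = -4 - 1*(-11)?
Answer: √373238990/10 ≈ 1931.9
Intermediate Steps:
f = 7 (f = -4 + 11 = 7)
n(c) = -c²
t(u) = -49/u (t(u) = (-1*7²)/u = (-1*49)/u = -49/u)
√(3732385 + t(p((-5 + 1)*6, 5))) = √(3732385 - 49/((-2*5))) = √(3732385 - 49/(-10)) = √(3732385 - 49*(-⅒)) = √(3732385 + 49/10) = √(37323899/10) = √373238990/10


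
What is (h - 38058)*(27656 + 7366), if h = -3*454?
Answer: -1380567240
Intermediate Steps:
h = -1362
(h - 38058)*(27656 + 7366) = (-1362 - 38058)*(27656 + 7366) = -39420*35022 = -1380567240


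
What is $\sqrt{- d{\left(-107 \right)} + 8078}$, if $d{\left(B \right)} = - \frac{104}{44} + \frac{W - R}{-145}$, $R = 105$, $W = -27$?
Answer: $\frac{2 \sqrt{5138582790}}{1595} \approx 89.886$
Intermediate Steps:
$d{\left(B \right)} = - \frac{2318}{1595}$ ($d{\left(B \right)} = - \frac{104}{44} + \frac{-27 - 105}{-145} = \left(-104\right) \frac{1}{44} + \left(-27 - 105\right) \left(- \frac{1}{145}\right) = - \frac{26}{11} - - \frac{132}{145} = - \frac{26}{11} + \frac{132}{145} = - \frac{2318}{1595}$)
$\sqrt{- d{\left(-107 \right)} + 8078} = \sqrt{\left(-1\right) \left(- \frac{2318}{1595}\right) + 8078} = \sqrt{\frac{2318}{1595} + 8078} = \sqrt{\frac{12886728}{1595}} = \frac{2 \sqrt{5138582790}}{1595}$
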